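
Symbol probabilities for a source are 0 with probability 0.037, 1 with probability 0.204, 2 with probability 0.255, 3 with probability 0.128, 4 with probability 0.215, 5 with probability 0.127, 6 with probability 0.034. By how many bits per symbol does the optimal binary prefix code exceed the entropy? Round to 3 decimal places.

0.048 bits

Entropy H = −Σ p log₂ p ≈ 2.5469 bits.
Huffman merges: 17/500+37/1000→71/1000; 71/1000+127/1000→99/500; 16/125+99/500→163/500; 51/250+43/200→419/1000; 51/200+163/500→581/1000; 419/1000+581/1000→1. L = 519/200 ≈ 2.5950.
L − H = 2.5950 − 2.5469 = 0.048 bits.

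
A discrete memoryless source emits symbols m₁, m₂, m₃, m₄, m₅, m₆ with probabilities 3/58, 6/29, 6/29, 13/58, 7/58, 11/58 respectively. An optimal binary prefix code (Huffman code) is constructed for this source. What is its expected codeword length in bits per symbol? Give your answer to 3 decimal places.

2.534 bits/symbol

Repeatedly combine the two least-probable nodes; the expected code length is the sum of the merged weights.
merge 3/58 + 7/58 → 5/29
merge 5/29 + 11/58 → 21/58
merge 6/29 + 6/29 → 12/29
merge 13/58 + 21/58 → 17/29
merge 12/29 + 17/29 → 1
L = 5/29 + 21/58 + 12/29 + 17/29 + 1 = 147/58 ≈ 2.534 bits/symbol.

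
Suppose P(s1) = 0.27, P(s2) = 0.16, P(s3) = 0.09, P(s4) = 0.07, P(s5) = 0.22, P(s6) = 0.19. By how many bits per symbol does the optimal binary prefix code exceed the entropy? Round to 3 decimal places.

0.030 bits

Entropy H = −Σ p log₂ p ≈ 2.4500 bits.
Huffman merges: 7/100+9/100→4/25; 4/25+4/25→8/25; 19/100+11/50→41/100; 27/100+8/25→59/100; 41/100+59/100→1. L = 62/25 ≈ 2.4800.
L − H = 2.4800 − 2.4500 = 0.030 bits.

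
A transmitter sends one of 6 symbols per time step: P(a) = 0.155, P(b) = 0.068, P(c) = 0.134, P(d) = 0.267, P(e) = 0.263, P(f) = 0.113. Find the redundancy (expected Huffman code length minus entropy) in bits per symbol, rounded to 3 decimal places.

Entropy H = −Σ p log₂ p ≈ 2.4401 bits.
Huffman merges: 17/250+113/1000→181/1000; 67/500+31/200→289/1000; 181/1000+263/1000→111/250; 267/1000+289/1000→139/250; 111/250+139/250→1. L = 247/100 ≈ 2.4700.
L − H = 2.4700 − 2.4401 = 0.030 bits.

0.030 bits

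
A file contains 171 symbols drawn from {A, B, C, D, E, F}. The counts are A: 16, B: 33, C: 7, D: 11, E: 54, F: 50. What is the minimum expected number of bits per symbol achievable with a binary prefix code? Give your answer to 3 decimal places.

2.304 bits/symbol

Probabilities are the counts divided by 171.
Repeatedly combine the two least-probable nodes; the expected code length is the sum of the merged weights.
merge 7/171 + 11/171 → 2/19
merge 16/171 + 2/19 → 34/171
merge 11/57 + 34/171 → 67/171
merge 50/171 + 6/19 → 104/171
merge 67/171 + 104/171 → 1
L = 2/19 + 34/171 + 67/171 + 104/171 + 1 = 394/171 ≈ 2.304 bits/symbol.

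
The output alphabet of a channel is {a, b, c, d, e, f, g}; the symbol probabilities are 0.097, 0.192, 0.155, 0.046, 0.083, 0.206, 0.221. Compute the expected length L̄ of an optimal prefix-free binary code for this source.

2.702 bits/symbol

Repeatedly combine the two least-probable nodes; the expected code length is the sum of the merged weights.
merge 23/500 + 83/1000 → 129/1000
merge 97/1000 + 129/1000 → 113/500
merge 31/200 + 24/125 → 347/1000
merge 103/500 + 221/1000 → 427/1000
merge 113/500 + 347/1000 → 573/1000
merge 427/1000 + 573/1000 → 1
L = 129/1000 + 113/500 + 347/1000 + 427/1000 + 573/1000 + 1 = 1351/500 = 2.702 bits/symbol.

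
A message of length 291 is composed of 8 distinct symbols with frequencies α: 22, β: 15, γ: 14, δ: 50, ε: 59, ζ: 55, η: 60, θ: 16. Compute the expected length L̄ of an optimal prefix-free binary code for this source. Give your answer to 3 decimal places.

Probabilities are the counts divided by 291.
Repeatedly combine the two least-probable nodes; the expected code length is the sum of the merged weights.
merge 14/291 + 5/97 → 29/291
merge 16/291 + 22/291 → 38/291
merge 29/291 + 38/291 → 67/291
merge 50/291 + 55/291 → 35/97
merge 59/291 + 20/97 → 119/291
merge 67/291 + 35/97 → 172/291
merge 119/291 + 172/291 → 1
L = 29/291 + 38/291 + 67/291 + 35/97 + 119/291 + 172/291 + 1 = 821/291 ≈ 2.821 bits/symbol.

2.821 bits/symbol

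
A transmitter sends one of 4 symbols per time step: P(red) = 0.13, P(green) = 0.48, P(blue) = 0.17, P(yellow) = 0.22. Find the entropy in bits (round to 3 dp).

1.806 bits

H = −Σ pᵢ log₂ pᵢ.
−0.13·log₂(0.13) = 0.3826
−0.48·log₂(0.48) = 0.5083
−0.17·log₂(0.17) = 0.4346
−0.22·log₂(0.22) = 0.4806
Sum ≈ 1.8061 → 1.806 bits.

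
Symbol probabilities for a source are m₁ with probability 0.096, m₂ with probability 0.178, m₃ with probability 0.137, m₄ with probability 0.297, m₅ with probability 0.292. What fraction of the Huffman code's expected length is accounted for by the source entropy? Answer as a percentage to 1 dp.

Entropy H = −Σ p log₂ p ≈ 2.1994 bits.
Huffman merges: 12/125+137/1000→233/1000; 89/500+233/1000→411/1000; 73/250+297/1000→589/1000; 411/1000+589/1000→1. L = 2233/1000 ≈ 2.2330.
Efficiency = H/L = 2.1994/2.2330 = 98.5%.

98.5%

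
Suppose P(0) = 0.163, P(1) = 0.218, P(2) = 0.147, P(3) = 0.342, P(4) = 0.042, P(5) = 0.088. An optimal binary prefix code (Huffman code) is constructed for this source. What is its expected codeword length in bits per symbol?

Repeatedly combine the two least-probable nodes; the expected code length is the sum of the merged weights.
merge 21/500 + 11/125 → 13/100
merge 13/100 + 147/1000 → 277/1000
merge 163/1000 + 109/500 → 381/1000
merge 277/1000 + 171/500 → 619/1000
merge 381/1000 + 619/1000 → 1
L = 13/100 + 277/1000 + 381/1000 + 619/1000 + 1 = 2407/1000 = 2.407 bits/symbol.

2.407 bits/symbol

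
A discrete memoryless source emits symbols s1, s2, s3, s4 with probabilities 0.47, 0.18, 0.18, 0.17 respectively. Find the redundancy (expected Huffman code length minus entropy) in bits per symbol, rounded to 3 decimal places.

0.043 bits

Entropy H = −Σ p log₂ p ≈ 1.8372 bits.
Huffman merges: 17/100+9/50→7/20; 9/50+7/20→53/100; 47/100+53/100→1. L = 47/25 ≈ 1.8800.
L − H = 1.8800 − 1.8372 = 0.043 bits.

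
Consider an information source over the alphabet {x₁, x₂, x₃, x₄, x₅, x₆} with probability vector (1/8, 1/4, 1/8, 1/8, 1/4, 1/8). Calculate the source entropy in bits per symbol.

2.5 bits

Each probability is a power of 1/2, so log₂(1/p) is an integer.
H = Σ p·log₂(1/p) = 1/8·3 + 1/4·2 + 1/8·3 + 1/8·3 + 1/4·2 + 1/8·3 = 2.5 bits.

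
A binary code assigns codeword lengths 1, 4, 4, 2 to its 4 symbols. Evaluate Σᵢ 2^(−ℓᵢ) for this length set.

With common denominator 2^4 = 16: Σ 2^(−ℓᵢ) = 8/16 + 1/16 + 1/16 + 4/16 = 14/16 = 0.875.

0.875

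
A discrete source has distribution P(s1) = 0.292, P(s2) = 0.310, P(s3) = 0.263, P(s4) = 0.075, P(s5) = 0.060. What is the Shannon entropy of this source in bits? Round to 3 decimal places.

2.073 bits

H = −Σ pᵢ log₂ pᵢ.
−0.292·log₂(0.292) = 0.5186
−0.310·log₂(0.310) = 0.5238
−0.263·log₂(0.263) = 0.5068
−0.075·log₂(0.075) = 0.2803
−0.060·log₂(0.060) = 0.2435
Sum ≈ 2.0729 → 2.073 bits.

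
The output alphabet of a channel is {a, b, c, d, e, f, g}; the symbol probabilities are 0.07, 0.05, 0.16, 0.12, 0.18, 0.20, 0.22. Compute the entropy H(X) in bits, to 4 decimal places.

2.6650 bits

H = −Σ pᵢ log₂ pᵢ.
−0.07·log₂(0.07) = 0.2686
−0.05·log₂(0.05) = 0.2161
−0.16·log₂(0.16) = 0.4230
−0.12·log₂(0.12) = 0.3671
−0.18·log₂(0.18) = 0.4453
−0.20·log₂(0.20) = 0.4644
−0.22·log₂(0.22) = 0.4806
Sum ≈ 2.6650 → 2.6650 bits.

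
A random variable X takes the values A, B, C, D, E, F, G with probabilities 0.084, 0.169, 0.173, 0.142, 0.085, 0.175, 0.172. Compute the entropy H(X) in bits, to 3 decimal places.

2.751 bits

H = −Σ pᵢ log₂ pᵢ.
−0.084·log₂(0.084) = 0.3002
−0.169·log₂(0.169) = 0.4335
−0.173·log₂(0.173) = 0.4379
−0.142·log₂(0.142) = 0.3999
−0.085·log₂(0.085) = 0.3023
−0.175·log₂(0.175) = 0.4401
−0.172·log₂(0.172) = 0.4368
Sum ≈ 2.7505 → 2.751 bits.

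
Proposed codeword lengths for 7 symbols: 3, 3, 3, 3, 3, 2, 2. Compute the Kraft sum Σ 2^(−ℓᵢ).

With common denominator 2^3 = 8: Σ 2^(−ℓᵢ) = 1/8 + 1/8 + 1/8 + 1/8 + 1/8 + 2/8 + 2/8 = 9/8 = 1.125.

1.125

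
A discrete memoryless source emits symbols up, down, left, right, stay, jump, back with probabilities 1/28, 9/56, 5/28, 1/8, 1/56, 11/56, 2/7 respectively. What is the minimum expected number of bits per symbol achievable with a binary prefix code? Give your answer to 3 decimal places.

2.571 bits/symbol

Repeatedly combine the two least-probable nodes; the expected code length is the sum of the merged weights.
merge 1/56 + 1/28 → 3/56
merge 3/56 + 1/8 → 5/28
merge 9/56 + 5/28 → 19/56
merge 5/28 + 11/56 → 3/8
merge 2/7 + 19/56 → 5/8
merge 3/8 + 5/8 → 1
L = 3/56 + 5/28 + 19/56 + 3/8 + 5/8 + 1 = 18/7 ≈ 2.571 bits/symbol.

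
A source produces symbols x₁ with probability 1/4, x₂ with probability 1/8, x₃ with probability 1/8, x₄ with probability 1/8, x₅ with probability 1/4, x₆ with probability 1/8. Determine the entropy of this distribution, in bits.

Each probability is a power of 1/2, so log₂(1/p) is an integer.
H = Σ p·log₂(1/p) = 1/4·2 + 1/8·3 + 1/8·3 + 1/8·3 + 1/4·2 + 1/8·3 = 2.5 bits.

2.5 bits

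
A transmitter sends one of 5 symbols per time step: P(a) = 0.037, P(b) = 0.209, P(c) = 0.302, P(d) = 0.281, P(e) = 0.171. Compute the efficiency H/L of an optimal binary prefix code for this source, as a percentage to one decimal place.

Entropy H = −Σ p log₂ p ≈ 2.1200 bits.
Huffman merges: 37/1000+171/1000→26/125; 26/125+209/1000→417/1000; 281/1000+151/500→583/1000; 417/1000+583/1000→1. L = 276/125 ≈ 2.2080.
Efficiency = H/L = 2.1200/2.2080 = 96.0%.

96.0%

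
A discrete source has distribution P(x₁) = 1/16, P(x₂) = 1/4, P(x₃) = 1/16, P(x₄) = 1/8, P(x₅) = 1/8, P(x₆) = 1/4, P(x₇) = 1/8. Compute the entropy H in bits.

2.625 bits

Each probability is a power of 1/2, so log₂(1/p) is an integer.
H = Σ p·log₂(1/p) = 1/16·4 + 1/4·2 + 1/16·4 + 1/8·3 + 1/8·3 + 1/4·2 + 1/8·3 = 2.625 bits.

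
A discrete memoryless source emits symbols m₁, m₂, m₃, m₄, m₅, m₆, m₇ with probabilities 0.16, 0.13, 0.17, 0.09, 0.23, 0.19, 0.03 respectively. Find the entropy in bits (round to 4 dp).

2.6476 bits

H = −Σ pᵢ log₂ pᵢ.
−0.16·log₂(0.16) = 0.4230
−0.13·log₂(0.13) = 0.3826
−0.17·log₂(0.17) = 0.4346
−0.09·log₂(0.09) = 0.3127
−0.23·log₂(0.23) = 0.4877
−0.19·log₂(0.19) = 0.4552
−0.03·log₂(0.03) = 0.1518
Sum ≈ 2.6476 → 2.6476 bits.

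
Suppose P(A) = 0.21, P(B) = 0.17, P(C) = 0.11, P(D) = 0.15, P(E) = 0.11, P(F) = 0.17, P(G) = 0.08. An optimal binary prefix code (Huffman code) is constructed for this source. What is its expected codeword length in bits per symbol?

Repeatedly combine the two least-probable nodes; the expected code length is the sum of the merged weights.
merge 2/25 + 11/100 → 19/100
merge 11/100 + 3/20 → 13/50
merge 17/100 + 17/100 → 17/50
merge 19/100 + 21/100 → 2/5
merge 13/50 + 17/50 → 3/5
merge 2/5 + 3/5 → 1
L = 19/100 + 13/50 + 17/50 + 2/5 + 3/5 + 1 = 279/100 = 2.79 bits/symbol.

2.79 bits/symbol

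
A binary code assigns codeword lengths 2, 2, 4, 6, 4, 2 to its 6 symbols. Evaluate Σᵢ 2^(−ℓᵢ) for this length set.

With common denominator 2^6 = 64: Σ 2^(−ℓᵢ) = 16/64 + 16/64 + 4/64 + 1/64 + 4/64 + 16/64 = 57/64 = 0.890625.

0.890625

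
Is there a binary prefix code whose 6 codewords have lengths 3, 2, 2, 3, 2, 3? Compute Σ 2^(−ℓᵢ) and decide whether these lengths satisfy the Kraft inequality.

With common denominator 2^3 = 8: Σ 2^(−ℓᵢ) = 1/8 + 2/8 + 2/8 + 1/8 + 2/8 + 1/8 = 9/8 = 1.125.
Kraft's inequality requires Σ ≤ 1; here Σ = 1.125 > 1, so no such prefix code exists.

1.125; no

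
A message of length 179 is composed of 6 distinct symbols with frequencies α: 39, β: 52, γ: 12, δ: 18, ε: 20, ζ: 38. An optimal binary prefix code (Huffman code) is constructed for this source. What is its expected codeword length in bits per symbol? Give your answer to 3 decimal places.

2.447 bits/symbol

Probabilities are the counts divided by 179.
Repeatedly combine the two least-probable nodes; the expected code length is the sum of the merged weights.
merge 12/179 + 18/179 → 30/179
merge 20/179 + 30/179 → 50/179
merge 38/179 + 39/179 → 77/179
merge 50/179 + 52/179 → 102/179
merge 77/179 + 102/179 → 1
L = 30/179 + 50/179 + 77/179 + 102/179 + 1 = 438/179 ≈ 2.447 bits/symbol.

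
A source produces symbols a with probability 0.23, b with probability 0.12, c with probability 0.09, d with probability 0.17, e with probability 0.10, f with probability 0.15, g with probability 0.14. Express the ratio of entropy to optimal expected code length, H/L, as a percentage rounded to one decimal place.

99.0%

Entropy H = −Σ p log₂ p ≈ 2.7418 bits.
Huffman merges: 9/100+1/10→19/100; 3/25+7/50→13/50; 3/20+17/100→8/25; 19/100+23/100→21/50; 13/50+8/25→29/50; 21/50+29/50→1. L = 277/100 ≈ 2.7700.
Efficiency = H/L = 2.7418/2.7700 = 99.0%.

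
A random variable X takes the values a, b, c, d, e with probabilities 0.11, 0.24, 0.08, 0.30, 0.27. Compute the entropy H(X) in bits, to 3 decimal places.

2.167 bits

H = −Σ pᵢ log₂ pᵢ.
−0.11·log₂(0.11) = 0.3503
−0.24·log₂(0.24) = 0.4941
−0.08·log₂(0.08) = 0.2915
−0.30·log₂(0.30) = 0.5211
−0.27·log₂(0.27) = 0.5100
Sum ≈ 2.1670 → 2.167 bits.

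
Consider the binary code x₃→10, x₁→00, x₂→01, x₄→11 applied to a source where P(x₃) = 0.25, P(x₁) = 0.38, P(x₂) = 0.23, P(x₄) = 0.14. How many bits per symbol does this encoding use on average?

L̄ = Σ pᵢ·ℓᵢ = 0.25·2 + 0.38·2 + 0.23·2 + 0.14·2 = 2 bits/symbol.

2 bits/symbol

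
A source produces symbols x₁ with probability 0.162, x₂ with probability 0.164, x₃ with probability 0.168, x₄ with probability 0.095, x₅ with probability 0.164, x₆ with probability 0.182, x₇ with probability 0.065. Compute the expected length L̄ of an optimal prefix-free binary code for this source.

Repeatedly combine the two least-probable nodes; the expected code length is the sum of the merged weights.
merge 13/200 + 19/200 → 4/25
merge 4/25 + 81/500 → 161/500
merge 41/250 + 41/250 → 41/125
merge 21/125 + 91/500 → 7/20
merge 161/500 + 41/125 → 13/20
merge 7/20 + 13/20 → 1
L = 4/25 + 161/500 + 41/125 + 7/20 + 13/20 + 1 = 281/100 = 2.81 bits/symbol.

2.81 bits/symbol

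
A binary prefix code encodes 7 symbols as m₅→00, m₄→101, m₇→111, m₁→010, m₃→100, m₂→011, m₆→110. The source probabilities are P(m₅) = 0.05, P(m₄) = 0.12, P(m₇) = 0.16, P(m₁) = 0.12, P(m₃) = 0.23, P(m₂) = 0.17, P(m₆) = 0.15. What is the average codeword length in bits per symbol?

L̄ = Σ pᵢ·ℓᵢ = 0.05·2 + 0.12·3 + 0.16·3 + 0.12·3 + 0.23·3 + 0.17·3 + 0.15·3 = 2.95 bits/symbol.

2.95 bits/symbol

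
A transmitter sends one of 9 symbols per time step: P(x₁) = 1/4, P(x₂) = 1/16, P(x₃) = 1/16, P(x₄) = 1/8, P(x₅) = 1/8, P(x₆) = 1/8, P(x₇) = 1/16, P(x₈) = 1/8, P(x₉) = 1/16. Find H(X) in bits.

3 bits

Each probability is a power of 1/2, so log₂(1/p) is an integer.
H = Σ p·log₂(1/p) = 1/4·2 + 1/16·4 + 1/16·4 + 1/8·3 + 1/8·3 + 1/8·3 + 1/16·4 + 1/8·3 + 1/16·4 = 3 bits.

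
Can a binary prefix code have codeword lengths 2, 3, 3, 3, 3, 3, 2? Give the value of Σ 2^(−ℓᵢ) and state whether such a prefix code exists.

1.125; no

With common denominator 2^3 = 8: Σ 2^(−ℓᵢ) = 2/8 + 1/8 + 1/8 + 1/8 + 1/8 + 1/8 + 2/8 = 9/8 = 1.125.
Kraft's inequality requires Σ ≤ 1; here Σ = 1.125 > 1, so no such prefix code exists.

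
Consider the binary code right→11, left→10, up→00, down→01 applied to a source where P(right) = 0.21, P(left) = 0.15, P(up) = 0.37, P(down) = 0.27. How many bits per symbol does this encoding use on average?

L̄ = Σ pᵢ·ℓᵢ = 0.21·2 + 0.15·2 + 0.37·2 + 0.27·2 = 2 bits/symbol.

2 bits/symbol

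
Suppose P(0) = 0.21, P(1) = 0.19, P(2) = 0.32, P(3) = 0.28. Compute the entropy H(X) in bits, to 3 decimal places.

H = −Σ pᵢ log₂ pᵢ.
−0.21·log₂(0.21) = 0.4728
−0.19·log₂(0.19) = 0.4552
−0.32·log₂(0.32) = 0.5260
−0.28·log₂(0.28) = 0.5142
Sum ≈ 1.9683 → 1.968 bits.

1.968 bits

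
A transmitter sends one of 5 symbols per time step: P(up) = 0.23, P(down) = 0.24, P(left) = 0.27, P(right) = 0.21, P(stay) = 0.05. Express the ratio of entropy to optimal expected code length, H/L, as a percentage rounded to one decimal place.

Entropy H = −Σ p log₂ p ≈ 2.1807 bits.
Huffman merges: 1/20+21/100→13/50; 23/100+6/25→47/100; 13/50+27/100→53/100; 47/100+53/100→1. L = 113/50 ≈ 2.2600.
Efficiency = H/L = 2.1807/2.2600 = 96.5%.

96.5%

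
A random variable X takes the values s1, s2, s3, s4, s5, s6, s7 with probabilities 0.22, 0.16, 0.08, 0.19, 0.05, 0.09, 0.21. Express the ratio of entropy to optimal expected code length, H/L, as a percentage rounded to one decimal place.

98.2%

Entropy H = −Σ p log₂ p ≈ 2.6519 bits.
Huffman merges: 1/20+2/25→13/100; 9/100+13/100→11/50; 4/25+19/100→7/20; 21/100+11/50→43/100; 11/50+7/20→57/100; 43/100+57/100→1. L = 27/10 ≈ 2.7000.
Efficiency = H/L = 2.6519/2.7000 = 98.2%.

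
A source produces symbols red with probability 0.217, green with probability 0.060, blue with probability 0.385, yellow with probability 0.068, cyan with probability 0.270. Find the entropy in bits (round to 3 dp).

H = −Σ pᵢ log₂ pᵢ.
−0.217·log₂(0.217) = 0.4783
−0.060·log₂(0.060) = 0.2435
−0.385·log₂(0.385) = 0.5302
−0.068·log₂(0.068) = 0.2637
−0.270·log₂(0.270) = 0.5100
Sum ≈ 2.0258 → 2.026 bits.

2.026 bits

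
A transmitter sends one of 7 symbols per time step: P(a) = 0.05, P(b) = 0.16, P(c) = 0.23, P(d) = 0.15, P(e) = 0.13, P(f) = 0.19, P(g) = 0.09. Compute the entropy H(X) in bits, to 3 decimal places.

H = −Σ pᵢ log₂ pᵢ.
−0.05·log₂(0.05) = 0.2161
−0.16·log₂(0.16) = 0.4230
−0.23·log₂(0.23) = 0.4877
−0.15·log₂(0.15) = 0.4105
−0.13·log₂(0.13) = 0.3826
−0.19·log₂(0.19) = 0.4552
−0.09·log₂(0.09) = 0.3127
Sum ≈ 2.6879 → 2.688 bits.

2.688 bits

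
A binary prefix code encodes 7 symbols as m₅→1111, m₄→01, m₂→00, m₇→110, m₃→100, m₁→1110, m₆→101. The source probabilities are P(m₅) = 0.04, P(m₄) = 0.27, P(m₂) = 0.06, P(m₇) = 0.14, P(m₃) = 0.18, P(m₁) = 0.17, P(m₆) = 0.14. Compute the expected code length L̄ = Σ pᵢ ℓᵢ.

2.88 bits/symbol

L̄ = Σ pᵢ·ℓᵢ = 0.04·4 + 0.27·2 + 0.06·2 + 0.14·3 + 0.18·3 + 0.17·4 + 0.14·3 = 2.88 bits/symbol.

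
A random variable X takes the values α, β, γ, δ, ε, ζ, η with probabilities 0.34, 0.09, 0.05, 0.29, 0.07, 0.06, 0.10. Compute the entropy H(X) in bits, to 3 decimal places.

H = −Σ pᵢ log₂ pᵢ.
−0.34·log₂(0.34) = 0.5292
−0.09·log₂(0.09) = 0.3127
−0.05·log₂(0.05) = 0.2161
−0.29·log₂(0.29) = 0.5179
−0.07·log₂(0.07) = 0.2686
−0.06·log₂(0.06) = 0.2435
−0.10·log₂(0.10) = 0.3322
Sum ≈ 2.4201 → 2.420 bits.

2.420 bits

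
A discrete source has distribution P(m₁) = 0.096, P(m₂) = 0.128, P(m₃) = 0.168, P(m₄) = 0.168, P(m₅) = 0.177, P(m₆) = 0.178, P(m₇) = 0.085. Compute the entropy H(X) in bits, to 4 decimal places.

H = −Σ pᵢ log₂ pᵢ.
−0.096·log₂(0.096) = 0.3246
−0.128·log₂(0.128) = 0.3796
−0.168·log₂(0.168) = 0.4323
−0.168·log₂(0.168) = 0.4323
−0.177·log₂(0.177) = 0.4422
−0.178·log₂(0.178) = 0.4432
−0.085·log₂(0.085) = 0.3023
Sum ≈ 2.7566 → 2.7566 bits.

2.7566 bits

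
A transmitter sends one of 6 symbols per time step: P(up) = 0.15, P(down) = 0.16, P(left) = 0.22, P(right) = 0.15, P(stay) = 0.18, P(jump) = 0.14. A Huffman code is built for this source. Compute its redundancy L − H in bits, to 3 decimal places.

Entropy H = −Σ p log₂ p ≈ 2.5671 bits.
Huffman merges: 7/50+3/20→29/100; 3/20+4/25→31/100; 9/50+11/50→2/5; 29/100+31/100→3/5; 2/5+3/5→1. L = 13/5 ≈ 2.6000.
L − H = 2.6000 − 2.5671 = 0.033 bits.

0.033 bits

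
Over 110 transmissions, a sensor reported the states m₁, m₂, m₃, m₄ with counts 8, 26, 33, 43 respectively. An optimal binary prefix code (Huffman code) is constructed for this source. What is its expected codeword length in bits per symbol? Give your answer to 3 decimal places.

1.918 bits/symbol

Probabilities are the counts divided by 110.
Repeatedly combine the two least-probable nodes; the expected code length is the sum of the merged weights.
merge 4/55 + 13/55 → 17/55
merge 3/10 + 17/55 → 67/110
merge 43/110 + 67/110 → 1
L = 17/55 + 67/110 + 1 = 211/110 ≈ 1.918 bits/symbol.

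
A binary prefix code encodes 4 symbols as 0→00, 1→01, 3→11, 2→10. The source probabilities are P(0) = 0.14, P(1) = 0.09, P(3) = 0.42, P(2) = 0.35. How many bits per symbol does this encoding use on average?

L̄ = Σ pᵢ·ℓᵢ = 0.14·2 + 0.09·2 + 0.42·2 + 0.35·2 = 2 bits/symbol.

2 bits/symbol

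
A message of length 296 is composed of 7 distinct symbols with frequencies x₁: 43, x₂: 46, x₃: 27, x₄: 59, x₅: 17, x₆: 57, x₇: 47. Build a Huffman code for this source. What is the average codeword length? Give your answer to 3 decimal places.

Probabilities are the counts divided by 296.
Repeatedly combine the two least-probable nodes; the expected code length is the sum of the merged weights.
merge 17/296 + 27/296 → 11/74
merge 43/296 + 11/74 → 87/296
merge 23/148 + 47/296 → 93/296
merge 57/296 + 59/296 → 29/74
merge 87/296 + 93/296 → 45/74
merge 29/74 + 45/74 → 1
L = 11/74 + 87/296 + 93/296 + 29/74 + 45/74 + 1 = 102/37 ≈ 2.757 bits/symbol.

2.757 bits/symbol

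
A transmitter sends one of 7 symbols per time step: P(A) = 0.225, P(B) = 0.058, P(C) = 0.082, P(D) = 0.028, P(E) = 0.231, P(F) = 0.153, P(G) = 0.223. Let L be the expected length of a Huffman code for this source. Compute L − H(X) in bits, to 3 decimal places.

Entropy H = −Σ p log₂ p ≈ 2.5483 bits.
Huffman merges: 7/250+29/500→43/500; 41/500+43/500→21/125; 153/1000+21/125→321/1000; 223/1000+9/40→56/125; 231/1000+321/1000→69/125; 56/125+69/125→1. L = 103/40 ≈ 2.5750.
L − H = 2.5750 − 2.5483 = 0.027 bits.

0.027 bits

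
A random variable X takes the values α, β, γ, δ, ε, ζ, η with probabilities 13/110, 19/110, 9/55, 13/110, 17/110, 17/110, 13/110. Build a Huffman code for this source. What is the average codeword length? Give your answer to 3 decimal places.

Repeatedly combine the two least-probable nodes; the expected code length is the sum of the merged weights.
merge 13/110 + 13/110 → 13/55
merge 13/110 + 17/110 → 3/11
merge 17/110 + 9/55 → 7/22
merge 19/110 + 13/55 → 9/22
merge 3/11 + 7/22 → 13/22
merge 9/22 + 13/22 → 1
L = 13/55 + 3/11 + 7/22 + 9/22 + 13/22 + 1 = 311/110 ≈ 2.827 bits/symbol.

2.827 bits/symbol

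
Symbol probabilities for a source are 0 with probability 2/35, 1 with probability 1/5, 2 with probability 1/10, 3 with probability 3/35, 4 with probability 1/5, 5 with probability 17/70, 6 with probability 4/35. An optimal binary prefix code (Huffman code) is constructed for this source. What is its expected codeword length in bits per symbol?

Repeatedly combine the two least-probable nodes; the expected code length is the sum of the merged weights.
merge 2/35 + 3/35 → 1/7
merge 1/10 + 4/35 → 3/14
merge 1/7 + 1/5 → 12/35
merge 1/5 + 3/14 → 29/70
merge 17/70 + 12/35 → 41/70
merge 29/70 + 41/70 → 1
L = 1/7 + 3/14 + 12/35 + 29/70 + 41/70 + 1 = 27/10 = 2.7 bits/symbol.

2.7 bits/symbol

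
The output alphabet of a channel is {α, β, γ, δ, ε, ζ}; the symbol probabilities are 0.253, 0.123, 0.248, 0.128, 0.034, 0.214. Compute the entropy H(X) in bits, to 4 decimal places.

2.3939 bits

H = −Σ pᵢ log₂ pᵢ.
−0.253·log₂(0.253) = 0.5016
−0.123·log₂(0.123) = 0.3719
−0.248·log₂(0.248) = 0.4989
−0.128·log₂(0.128) = 0.3796
−0.034·log₂(0.034) = 0.1659
−0.214·log₂(0.214) = 0.4760
Sum ≈ 2.3939 → 2.3939 bits.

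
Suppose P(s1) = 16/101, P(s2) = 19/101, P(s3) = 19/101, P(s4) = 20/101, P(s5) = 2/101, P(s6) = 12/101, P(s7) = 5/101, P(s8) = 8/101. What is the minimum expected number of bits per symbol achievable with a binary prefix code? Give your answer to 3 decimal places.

2.832 bits/symbol

Repeatedly combine the two least-probable nodes; the expected code length is the sum of the merged weights.
merge 2/101 + 5/101 → 7/101
merge 7/101 + 8/101 → 15/101
merge 12/101 + 15/101 → 27/101
merge 16/101 + 19/101 → 35/101
merge 19/101 + 20/101 → 39/101
merge 27/101 + 35/101 → 62/101
merge 39/101 + 62/101 → 1
L = 7/101 + 15/101 + 27/101 + 35/101 + 39/101 + 62/101 + 1 = 286/101 ≈ 2.832 bits/symbol.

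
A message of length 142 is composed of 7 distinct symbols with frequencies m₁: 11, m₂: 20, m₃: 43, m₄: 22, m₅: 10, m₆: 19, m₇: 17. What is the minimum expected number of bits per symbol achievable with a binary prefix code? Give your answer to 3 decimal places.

Probabilities are the counts divided by 142.
Repeatedly combine the two least-probable nodes; the expected code length is the sum of the merged weights.
merge 5/71 + 11/142 → 21/142
merge 17/142 + 19/142 → 18/71
merge 10/71 + 21/142 → 41/142
merge 11/71 + 18/71 → 29/71
merge 41/142 + 43/142 → 42/71
merge 29/71 + 42/71 → 1
L = 21/142 + 18/71 + 41/142 + 29/71 + 42/71 + 1 = 191/71 ≈ 2.690 bits/symbol.

2.690 bits/symbol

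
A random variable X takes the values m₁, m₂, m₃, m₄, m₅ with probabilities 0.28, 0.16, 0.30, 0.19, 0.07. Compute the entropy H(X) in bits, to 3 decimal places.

2.182 bits

H = −Σ pᵢ log₂ pᵢ.
−0.28·log₂(0.28) = 0.5142
−0.16·log₂(0.16) = 0.4230
−0.30·log₂(0.30) = 0.5211
−0.19·log₂(0.19) = 0.4552
−0.07·log₂(0.07) = 0.2686
Sum ≈ 2.1821 → 2.182 bits.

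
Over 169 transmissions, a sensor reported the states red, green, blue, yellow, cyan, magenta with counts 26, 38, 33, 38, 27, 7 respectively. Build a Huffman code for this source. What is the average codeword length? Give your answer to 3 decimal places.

Probabilities are the counts divided by 169.
Repeatedly combine the two least-probable nodes; the expected code length is the sum of the merged weights.
merge 7/169 + 2/13 → 33/169
merge 27/169 + 33/169 → 60/169
merge 33/169 + 38/169 → 71/169
merge 38/169 + 60/169 → 98/169
merge 71/169 + 98/169 → 1
L = 33/169 + 60/169 + 71/169 + 98/169 + 1 = 431/169 ≈ 2.550 bits/symbol.

2.550 bits/symbol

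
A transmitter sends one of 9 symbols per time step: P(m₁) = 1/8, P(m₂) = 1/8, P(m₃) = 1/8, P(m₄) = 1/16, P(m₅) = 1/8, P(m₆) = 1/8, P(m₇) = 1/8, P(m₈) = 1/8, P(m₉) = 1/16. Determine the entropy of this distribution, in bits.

3.125 bits

Each probability is a power of 1/2, so log₂(1/p) is an integer.
H = Σ p·log₂(1/p) = 1/8·3 + 1/8·3 + 1/8·3 + 1/16·4 + 1/8·3 + 1/8·3 + 1/8·3 + 1/8·3 + 1/16·4 = 3.125 bits.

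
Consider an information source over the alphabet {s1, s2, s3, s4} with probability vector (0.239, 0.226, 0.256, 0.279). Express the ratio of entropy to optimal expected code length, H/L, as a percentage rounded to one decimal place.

99.8%

Entropy H = −Σ p log₂ p ≈ 1.9955 bits.
Huffman merges: 113/500+239/1000→93/200; 32/125+279/1000→107/200; 93/200+107/200→1. L = 2 ≈ 2.0000.
Efficiency = H/L = 1.9955/2.0000 = 99.8%.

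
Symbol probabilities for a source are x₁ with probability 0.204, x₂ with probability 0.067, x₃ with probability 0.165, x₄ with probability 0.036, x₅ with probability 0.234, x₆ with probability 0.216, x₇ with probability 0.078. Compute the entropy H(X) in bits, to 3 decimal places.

2.586 bits

H = −Σ pᵢ log₂ pᵢ.
−0.204·log₂(0.204) = 0.4678
−0.067·log₂(0.067) = 0.2613
−0.165·log₂(0.165) = 0.4289
−0.036·log₂(0.036) = 0.1727
−0.234·log₂(0.234) = 0.4903
−0.216·log₂(0.216) = 0.4776
−0.078·log₂(0.078) = 0.2871
Sum ≈ 2.5856 → 2.586 bits.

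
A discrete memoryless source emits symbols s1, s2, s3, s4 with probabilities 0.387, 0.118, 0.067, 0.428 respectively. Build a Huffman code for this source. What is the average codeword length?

Repeatedly combine the two least-probable nodes; the expected code length is the sum of the merged weights.
merge 67/1000 + 59/500 → 37/200
merge 37/200 + 387/1000 → 143/250
merge 107/250 + 143/250 → 1
L = 37/200 + 143/250 + 1 = 1757/1000 = 1.757 bits/symbol.

1.757 bits/symbol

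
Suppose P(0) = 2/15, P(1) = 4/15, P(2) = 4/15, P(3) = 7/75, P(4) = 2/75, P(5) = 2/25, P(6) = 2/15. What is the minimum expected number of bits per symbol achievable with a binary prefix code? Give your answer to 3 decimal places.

2.573 bits/symbol

Repeatedly combine the two least-probable nodes; the expected code length is the sum of the merged weights.
merge 2/75 + 2/25 → 8/75
merge 7/75 + 8/75 → 1/5
merge 2/15 + 2/15 → 4/15
merge 1/5 + 4/15 → 7/15
merge 4/15 + 4/15 → 8/15
merge 7/15 + 8/15 → 1
L = 8/75 + 1/5 + 4/15 + 7/15 + 8/15 + 1 = 193/75 ≈ 2.573 bits/symbol.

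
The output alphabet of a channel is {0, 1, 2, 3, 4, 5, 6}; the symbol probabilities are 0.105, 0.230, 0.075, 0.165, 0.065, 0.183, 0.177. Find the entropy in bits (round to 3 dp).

2.685 bits

H = −Σ pᵢ log₂ pᵢ.
−0.105·log₂(0.105) = 0.3414
−0.230·log₂(0.230) = 0.4877
−0.075·log₂(0.075) = 0.2803
−0.165·log₂(0.165) = 0.4289
−0.065·log₂(0.065) = 0.2563
−0.183·log₂(0.183) = 0.4484
−0.177·log₂(0.177) = 0.4422
Sum ≈ 2.6851 → 2.685 bits.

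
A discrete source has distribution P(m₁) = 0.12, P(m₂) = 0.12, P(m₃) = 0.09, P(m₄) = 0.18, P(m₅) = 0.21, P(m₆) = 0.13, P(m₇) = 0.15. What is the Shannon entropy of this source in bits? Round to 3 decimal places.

2.758 bits

H = −Σ pᵢ log₂ pᵢ.
−0.12·log₂(0.12) = 0.3671
−0.12·log₂(0.12) = 0.3671
−0.09·log₂(0.09) = 0.3127
−0.18·log₂(0.18) = 0.4453
−0.21·log₂(0.21) = 0.4728
−0.13·log₂(0.13) = 0.3826
−0.15·log₂(0.15) = 0.4105
Sum ≈ 2.7581 → 2.758 bits.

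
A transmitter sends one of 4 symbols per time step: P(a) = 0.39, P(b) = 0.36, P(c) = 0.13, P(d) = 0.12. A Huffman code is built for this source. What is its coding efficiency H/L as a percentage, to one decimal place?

Entropy H = −Σ p log₂ p ≈ 1.8101 bits.
Huffman merges: 3/25+13/100→1/4; 1/4+9/25→61/100; 39/100+61/100→1. L = 93/50 ≈ 1.8600.
Efficiency = H/L = 1.8101/1.8600 = 97.3%.

97.3%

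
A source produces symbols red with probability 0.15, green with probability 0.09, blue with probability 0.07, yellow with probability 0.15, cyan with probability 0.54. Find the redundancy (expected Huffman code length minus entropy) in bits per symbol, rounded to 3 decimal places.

0.038 bits

Entropy H = −Σ p log₂ p ≈ 1.8823 bits.
Huffman merges: 7/100+9/100→4/25; 3/20+3/20→3/10; 4/25+3/10→23/50; 23/50+27/50→1. L = 48/25 ≈ 1.9200.
L − H = 1.9200 − 1.8823 = 0.038 bits.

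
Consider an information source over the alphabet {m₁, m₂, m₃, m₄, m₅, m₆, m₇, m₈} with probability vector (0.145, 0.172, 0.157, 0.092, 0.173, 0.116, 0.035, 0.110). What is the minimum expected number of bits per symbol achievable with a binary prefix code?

Repeatedly combine the two least-probable nodes; the expected code length is the sum of the merged weights.
merge 7/200 + 23/250 → 127/1000
merge 11/100 + 29/250 → 113/500
merge 127/1000 + 29/200 → 34/125
merge 157/1000 + 43/250 → 329/1000
merge 173/1000 + 113/500 → 399/1000
merge 34/125 + 329/1000 → 601/1000
merge 399/1000 + 601/1000 → 1
L = 127/1000 + 113/500 + 34/125 + 329/1000 + 399/1000 + 601/1000 + 1 = 1477/500 = 2.954 bits/symbol.

2.954 bits/symbol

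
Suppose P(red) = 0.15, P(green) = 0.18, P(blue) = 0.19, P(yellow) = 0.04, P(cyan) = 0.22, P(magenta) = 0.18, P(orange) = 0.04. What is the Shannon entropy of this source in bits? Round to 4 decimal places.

H = −Σ pᵢ log₂ pᵢ.
−0.15·log₂(0.15) = 0.4105
−0.18·log₂(0.18) = 0.4453
−0.19·log₂(0.19) = 0.4552
−0.04·log₂(0.04) = 0.1858
−0.22·log₂(0.22) = 0.4806
−0.18·log₂(0.18) = 0.4453
−0.04·log₂(0.04) = 0.1858
Sum ≈ 2.6085 → 2.6085 bits.

2.6085 bits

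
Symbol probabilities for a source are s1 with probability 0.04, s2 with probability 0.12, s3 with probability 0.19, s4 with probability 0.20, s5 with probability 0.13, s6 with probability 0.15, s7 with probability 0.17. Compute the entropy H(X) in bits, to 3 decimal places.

H = −Σ pᵢ log₂ pᵢ.
−0.04·log₂(0.04) = 0.1858
−0.12·log₂(0.12) = 0.3671
−0.19·log₂(0.19) = 0.4552
−0.20·log₂(0.20) = 0.4644
−0.13·log₂(0.13) = 0.3826
−0.15·log₂(0.15) = 0.4105
−0.17·log₂(0.17) = 0.4346
Sum ≈ 2.7002 → 2.700 bits.

2.700 bits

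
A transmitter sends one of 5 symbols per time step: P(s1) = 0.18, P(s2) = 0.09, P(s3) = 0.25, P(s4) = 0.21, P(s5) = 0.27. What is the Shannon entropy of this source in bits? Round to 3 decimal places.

2.241 bits

H = −Σ pᵢ log₂ pᵢ.
−0.18·log₂(0.18) = 0.4453
−0.09·log₂(0.09) = 0.3127
−0.25·log₂(0.25) = 0.5000
−0.21·log₂(0.21) = 0.4728
−0.27·log₂(0.27) = 0.5100
Sum ≈ 2.2408 → 2.241 bits.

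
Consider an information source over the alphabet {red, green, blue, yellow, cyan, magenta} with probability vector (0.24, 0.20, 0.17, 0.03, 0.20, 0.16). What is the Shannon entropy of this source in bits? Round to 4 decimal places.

H = −Σ pᵢ log₂ pᵢ.
−0.24·log₂(0.24) = 0.4941
−0.20·log₂(0.20) = 0.4644
−0.17·log₂(0.17) = 0.4346
−0.03·log₂(0.03) = 0.1518
−0.20·log₂(0.20) = 0.4644
−0.16·log₂(0.16) = 0.4230
Sum ≈ 2.4323 → 2.4323 bits.

2.4323 bits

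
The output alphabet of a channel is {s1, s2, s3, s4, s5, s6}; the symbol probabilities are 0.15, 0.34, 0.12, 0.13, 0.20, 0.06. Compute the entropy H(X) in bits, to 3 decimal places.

2.397 bits

H = −Σ pᵢ log₂ pᵢ.
−0.15·log₂(0.15) = 0.4105
−0.34·log₂(0.34) = 0.5292
−0.12·log₂(0.12) = 0.3671
−0.13·log₂(0.13) = 0.3826
−0.20·log₂(0.20) = 0.4644
−0.06·log₂(0.06) = 0.2435
Sum ≈ 2.3973 → 2.397 bits.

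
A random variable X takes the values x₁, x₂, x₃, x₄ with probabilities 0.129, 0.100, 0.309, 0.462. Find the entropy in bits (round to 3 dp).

H = −Σ pᵢ log₂ pᵢ.
−0.129·log₂(0.129) = 0.3811
−0.100·log₂(0.100) = 0.3322
−0.309·log₂(0.309) = 0.5235
−0.462·log₂(0.462) = 0.5147
Sum ≈ 1.7516 → 1.752 bits.

1.752 bits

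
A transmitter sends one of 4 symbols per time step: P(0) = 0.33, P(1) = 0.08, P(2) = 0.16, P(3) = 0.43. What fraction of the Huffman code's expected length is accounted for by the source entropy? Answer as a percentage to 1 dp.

Entropy H = −Σ p log₂ p ≈ 1.7659 bits.
Huffman merges: 2/25+4/25→6/25; 6/25+33/100→57/100; 43/100+57/100→1. L = 181/100 ≈ 1.8100.
Efficiency = H/L = 1.7659/1.8100 = 97.6%.

97.6%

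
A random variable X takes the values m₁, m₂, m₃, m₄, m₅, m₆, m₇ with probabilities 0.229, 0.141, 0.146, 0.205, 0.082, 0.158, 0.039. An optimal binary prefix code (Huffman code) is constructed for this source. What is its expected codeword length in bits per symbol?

Repeatedly combine the two least-probable nodes; the expected code length is the sum of the merged weights.
merge 39/1000 + 41/500 → 121/1000
merge 121/1000 + 141/1000 → 131/500
merge 73/500 + 79/500 → 38/125
merge 41/200 + 229/1000 → 217/500
merge 131/500 + 38/125 → 283/500
merge 217/500 + 283/500 → 1
L = 121/1000 + 131/500 + 38/125 + 217/500 + 283/500 + 1 = 2687/1000 = 2.687 bits/symbol.

2.687 bits/symbol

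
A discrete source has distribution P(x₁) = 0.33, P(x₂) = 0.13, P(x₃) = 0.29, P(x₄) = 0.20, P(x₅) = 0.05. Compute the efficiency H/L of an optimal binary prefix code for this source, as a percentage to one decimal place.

96.7%

Entropy H = −Σ p log₂ p ≈ 2.1089 bits.
Huffman merges: 1/20+13/100→9/50; 9/50+1/5→19/50; 29/100+33/100→31/50; 19/50+31/50→1. L = 109/50 ≈ 2.1800.
Efficiency = H/L = 2.1089/2.1800 = 96.7%.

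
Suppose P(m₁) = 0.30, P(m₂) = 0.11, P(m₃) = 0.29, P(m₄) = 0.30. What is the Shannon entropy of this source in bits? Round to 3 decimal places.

H = −Σ pᵢ log₂ pᵢ.
−0.30·log₂(0.30) = 0.5211
−0.11·log₂(0.11) = 0.3503
−0.29·log₂(0.29) = 0.5179
−0.30·log₂(0.30) = 0.5211
Sum ≈ 1.9104 → 1.910 bits.

1.910 bits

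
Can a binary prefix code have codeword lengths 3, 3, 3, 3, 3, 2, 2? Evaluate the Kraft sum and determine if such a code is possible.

1.125; no

With common denominator 2^3 = 8: Σ 2^(−ℓᵢ) = 1/8 + 1/8 + 1/8 + 1/8 + 1/8 + 2/8 + 2/8 = 9/8 = 1.125.
Kraft's inequality requires Σ ≤ 1; here Σ = 1.125 > 1, so no such prefix code exists.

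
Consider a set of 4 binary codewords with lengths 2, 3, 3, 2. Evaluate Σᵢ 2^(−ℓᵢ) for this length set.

0.75

With common denominator 2^3 = 8: Σ 2^(−ℓᵢ) = 2/8 + 1/8 + 1/8 + 2/8 = 6/8 = 0.75.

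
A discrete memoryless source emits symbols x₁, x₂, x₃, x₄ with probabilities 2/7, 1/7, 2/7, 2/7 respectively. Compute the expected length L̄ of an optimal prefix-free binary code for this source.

Repeatedly combine the two least-probable nodes; the expected code length is the sum of the merged weights.
merge 1/7 + 2/7 → 3/7
merge 2/7 + 2/7 → 4/7
merge 3/7 + 4/7 → 1
L = 3/7 + 4/7 + 1 = 2 bits/symbol.

2 bits/symbol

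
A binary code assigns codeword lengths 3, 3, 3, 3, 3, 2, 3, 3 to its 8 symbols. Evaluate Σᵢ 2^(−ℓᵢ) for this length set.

With common denominator 2^3 = 8: Σ 2^(−ℓᵢ) = 1/8 + 1/8 + 1/8 + 1/8 + 1/8 + 2/8 + 1/8 + 1/8 = 9/8 = 1.125.

1.125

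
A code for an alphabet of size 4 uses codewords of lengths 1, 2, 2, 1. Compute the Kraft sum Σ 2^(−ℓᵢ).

With common denominator 2^2 = 4: Σ 2^(−ℓᵢ) = 2/4 + 1/4 + 1/4 + 2/4 = 6/4 = 1.5.

1.5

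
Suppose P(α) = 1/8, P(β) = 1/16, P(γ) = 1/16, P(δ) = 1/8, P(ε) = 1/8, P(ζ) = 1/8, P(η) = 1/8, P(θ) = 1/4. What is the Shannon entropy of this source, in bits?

2.875 bits

Each probability is a power of 1/2, so log₂(1/p) is an integer.
H = Σ p·log₂(1/p) = 1/8·3 + 1/16·4 + 1/16·4 + 1/8·3 + 1/8·3 + 1/8·3 + 1/8·3 + 1/4·2 = 2.875 bits.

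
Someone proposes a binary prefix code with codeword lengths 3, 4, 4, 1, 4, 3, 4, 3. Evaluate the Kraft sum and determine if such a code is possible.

With common denominator 2^4 = 16: Σ 2^(−ℓᵢ) = 2/16 + 1/16 + 1/16 + 8/16 + 1/16 + 2/16 + 1/16 + 2/16 = 18/16 = 1.125.
Kraft's inequality requires Σ ≤ 1; here Σ = 1.125 > 1, so no such prefix code exists.

1.125; no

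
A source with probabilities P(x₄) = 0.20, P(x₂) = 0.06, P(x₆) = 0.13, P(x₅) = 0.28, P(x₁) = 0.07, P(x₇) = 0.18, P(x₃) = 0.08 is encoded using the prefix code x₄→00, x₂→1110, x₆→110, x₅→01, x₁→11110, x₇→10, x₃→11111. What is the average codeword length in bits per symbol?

L̄ = Σ pᵢ·ℓᵢ = 0.20·2 + 0.06·4 + 0.13·3 + 0.28·2 + 0.07·5 + 0.18·2 + 0.08·5 = 2.7 bits/symbol.

2.7 bits/symbol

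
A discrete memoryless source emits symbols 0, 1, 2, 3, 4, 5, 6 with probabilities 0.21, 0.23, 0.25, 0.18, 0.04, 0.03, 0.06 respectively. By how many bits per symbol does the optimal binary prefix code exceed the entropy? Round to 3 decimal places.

0.023 bits

Entropy H = −Σ p log₂ p ≈ 2.4869 bits.
Huffman merges: 3/100+1/25→7/100; 3/50+7/100→13/100; 13/100+9/50→31/100; 21/100+23/100→11/25; 1/4+31/100→14/25; 11/25+14/25→1. L = 251/100 ≈ 2.5100.
L − H = 2.5100 − 2.4869 = 0.023 bits.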